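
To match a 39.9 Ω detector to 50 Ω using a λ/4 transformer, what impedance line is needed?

Z_qwt ≈ 44.7 Ω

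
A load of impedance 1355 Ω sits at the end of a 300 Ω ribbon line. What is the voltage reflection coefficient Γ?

Γ = 0.637

Γ = (Z_L − Z_0)/(Z_L + Z_0) = (1355 − 300)/(1355 + 300) = 1055/1655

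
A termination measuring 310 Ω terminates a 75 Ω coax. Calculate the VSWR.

For a purely resistive load, VSWR = R_L/Z_0 or Z_0/R_L (whichever > 1) = 310/75

VSWR ≈ 4.13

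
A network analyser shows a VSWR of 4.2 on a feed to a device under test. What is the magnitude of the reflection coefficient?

|Γ| = (S − 1)/(S + 1) = (4.2 − 1)/(4.2 + 1) = 3.2/5.2

|Γ| ≈ 0.615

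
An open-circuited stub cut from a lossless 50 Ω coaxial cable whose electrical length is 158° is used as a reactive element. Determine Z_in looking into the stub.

tan(βl) = -0.404
For an open-circuited stub, Z_in = −jZ_0·cot(βl) = −jZ_0/tan(βl)

Z_in ≈ +j124 Ω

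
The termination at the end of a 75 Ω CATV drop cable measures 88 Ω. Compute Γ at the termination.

Γ = 0.0798

Γ = (Z_L − Z_0)/(Z_L + Z_0) = (88 − 75)/(88 + 75) = 13/163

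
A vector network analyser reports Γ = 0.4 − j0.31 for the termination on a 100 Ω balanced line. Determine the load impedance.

Z_L ≈ 163 − j136 Ω

Z_L = Z_0·(1 + Γ)/(1 − Γ) = 100·(1.4 − j0.31)/(0.6 + j0.31)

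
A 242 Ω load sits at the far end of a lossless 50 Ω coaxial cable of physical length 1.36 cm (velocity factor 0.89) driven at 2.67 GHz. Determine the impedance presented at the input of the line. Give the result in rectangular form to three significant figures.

Z_in ≈ 17.6 − j40.4 Ω

λ = v/f = 0.89·c / 2.67 GHz = 0.1 m
βl = 2π·l/λ = 2π × 0.136 = 49°
tan(βl) = tan(49°) = 1.15
Z_in = Z_0·(Z_L + jZ_0·tanβl)/(Z_0 + jZ_L·tanβl)
     = 50·(242 + j57.4)/(50 + j278)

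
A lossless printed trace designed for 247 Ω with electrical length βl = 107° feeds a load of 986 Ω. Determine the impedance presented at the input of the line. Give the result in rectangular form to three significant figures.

tan(βl) = tan(107°) = -3.27
Z_in = Z_0·(Z_L + jZ_0·tanβl)/(Z_0 + jZ_L·tanβl)
     = 247·(986 − j808)/(247 − j3230)

Z_in ≈ 67.3 + j70.4 Ω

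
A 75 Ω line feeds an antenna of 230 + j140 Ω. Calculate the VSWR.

VSWR ≈ 4.3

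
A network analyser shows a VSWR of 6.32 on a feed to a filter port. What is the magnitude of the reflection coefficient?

|Γ| ≈ 0.727

|Γ| = (S − 1)/(S + 1) = (6.32 − 1)/(6.32 + 1) = 5.32/7.32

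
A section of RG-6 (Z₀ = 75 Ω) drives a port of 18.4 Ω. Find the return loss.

RL ≈ 4.35 dB

Γ = (18.4 − 75)/(18.4 + 75) = -0.606
RL = −20·log₁₀|Γ| = −20·log₁₀(0.606)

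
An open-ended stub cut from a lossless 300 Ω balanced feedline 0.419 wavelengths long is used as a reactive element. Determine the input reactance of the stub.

X_in ≈ 538 Ω (inductive)

βl = 2π × 0.419 = 151°
tan(βl) = -0.558
For an open-ended stub, Z_in = −jZ_0·cot(βl) = −jZ_0/tan(βl)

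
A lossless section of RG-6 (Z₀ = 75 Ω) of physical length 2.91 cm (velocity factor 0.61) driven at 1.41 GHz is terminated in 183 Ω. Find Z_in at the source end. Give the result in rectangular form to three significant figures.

Z_in ≈ 31.4 − j10.2 Ω

λ = v/f = 0.61·c / 1.41 GHz = 0.13 m
βl = 2π·l/λ = 2π × 0.224 = 80.7°
tan(βl) = tan(80.7°) = 6.12
Z_in = Z_0·(Z_L + jZ_0·tanβl)/(Z_0 + jZ_L·tanβl)
     = 75·(183 + j459)/(75 + j1120)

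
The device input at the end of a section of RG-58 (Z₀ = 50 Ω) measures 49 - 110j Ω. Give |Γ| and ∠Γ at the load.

Γ ≈ 0.743 ∠ -42.5°

Γ = (Z_L − Z_0)/(Z_L + Z_0) = (-1 − j110)/(99 − j110)
|Γ| = 110/148 = 0.743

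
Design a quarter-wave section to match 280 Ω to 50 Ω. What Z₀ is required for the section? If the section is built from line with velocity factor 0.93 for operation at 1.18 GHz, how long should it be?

Z_qwt = √(Z_0·R_L) = √(50 × 280) = √14000
λ = 0.93·c/f = 0.236 m, so l = λ/4 = 0.0591 m

Z_qwt ≈ 118 Ω; length ≈ 5.91 cm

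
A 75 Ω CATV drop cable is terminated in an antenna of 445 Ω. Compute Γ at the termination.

Γ = 0.712

Γ = (Z_L − Z_0)/(Z_L + Z_0) = (445 − 75)/(445 + 75) = 370/520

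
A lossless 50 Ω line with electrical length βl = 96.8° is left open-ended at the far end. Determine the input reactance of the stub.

tan(βl) = -8.39
For an open-ended stub, Z_in = −jZ_0·cot(βl) = −jZ_0/tan(βl)

X_in ≈ 5.96 Ω (inductive)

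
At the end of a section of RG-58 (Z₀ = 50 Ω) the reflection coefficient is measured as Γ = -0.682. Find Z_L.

Z_L ≈ 9.45 Ω

Z_L = Z_0·(1 + Γ)/(1 − Γ) = 50·(0.318)/(1.68)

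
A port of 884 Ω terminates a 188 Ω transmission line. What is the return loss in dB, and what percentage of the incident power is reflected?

Γ = (884 − 188)/(884 + 188) = 0.649
RL = −20·log₁₀(0.649) = 3.75 dB
P_refl/P_inc = |Γ|² = 0.422

RL ≈ 3.75 dB; 42.2% of incident power reflected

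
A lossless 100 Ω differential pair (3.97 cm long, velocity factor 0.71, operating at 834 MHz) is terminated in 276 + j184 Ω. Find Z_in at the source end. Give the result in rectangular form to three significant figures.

λ = v/f = 0.71·c / 834 MHz = 0.255 m
βl = 2π·l/λ = 2π × 0.155 = 56°
tan(βl) = tan(56°) = 1.48
Z_in = Z_0·(Z_L + jZ_0·tanβl)/(Z_0 + jZ_L·tanβl)
     = 100·(276 + j332)/(-172 + j409)

Z_in ≈ 44.8 − j86.5 Ω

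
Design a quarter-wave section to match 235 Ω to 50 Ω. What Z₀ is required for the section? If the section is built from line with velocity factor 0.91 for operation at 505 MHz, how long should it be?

Z_qwt = √(Z_0·R_L) = √(50 × 235) = √11750
λ = 0.91·c/f = 0.541 m, so l = λ/4 = 0.135 m

Z_qwt ≈ 108 Ω; length ≈ 13.5 cm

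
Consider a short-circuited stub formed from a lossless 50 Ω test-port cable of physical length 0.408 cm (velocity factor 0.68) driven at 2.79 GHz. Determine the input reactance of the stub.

X_in ≈ 18.3 Ω (inductive)

λ = v/f = 0.68·c / 2.79 GHz = 0.0731 m
βl = 2π·l/λ = 2π × 0.0558 = 20.1°
tan(βl) = 0.366
For a short-circuited stub, Z_in = jZ_0·tan(βl)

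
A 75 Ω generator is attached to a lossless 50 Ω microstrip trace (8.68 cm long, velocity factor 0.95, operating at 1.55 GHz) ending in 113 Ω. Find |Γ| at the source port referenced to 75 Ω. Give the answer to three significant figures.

|Γ| ≈ 0.227

λ = v/f = 0.95·c / 1.55 GHz = 0.184 m
βl = 2π·l/λ = 2π × 0.472 = 170°
tan(βl) = -0.177
Z_in = Z_0·(Z_L + jZ_0·tanβl)/(Z_0 + jZ_L·tanβl) = 100 + j31.4 Ω
Γ_s = (Z_in − Z_s)/(Z_in + Z_s) = (25.4 + j31.4)/(175 + j31.4), |Γ_s| = 0.227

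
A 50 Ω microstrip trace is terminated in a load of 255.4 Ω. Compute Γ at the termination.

Γ = (Z_L − Z_0)/(Z_L + Z_0) = (255.4 − 50)/(255.4 + 50) = 205.4/305.4

Γ = 0.673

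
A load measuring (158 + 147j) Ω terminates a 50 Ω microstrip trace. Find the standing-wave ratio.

Γ = (Z_L − Z_0)/(Z_L + Z_0) = (108 + j147)/(208 + j147)
|Γ| = 182/255 = 0.716
VSWR = (1 + |Γ|)/(1 − |Γ|) = 1.72/0.284

VSWR ≈ 6.05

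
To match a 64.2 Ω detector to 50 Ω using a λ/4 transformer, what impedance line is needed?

Z_qwt ≈ 56.7 Ω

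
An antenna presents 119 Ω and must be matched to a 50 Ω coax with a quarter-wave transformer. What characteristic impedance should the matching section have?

Z_qwt = √(Z_0·R_L) = √(50 × 119) = √5950

Z_qwt ≈ 77.1 Ω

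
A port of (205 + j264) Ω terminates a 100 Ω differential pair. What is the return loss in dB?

Γ = (105 + j264)/(305 + j264), |Γ| = 0.704
RL = −20·log₁₀|Γ| = −20·log₁₀(0.704)

RL ≈ 3.04 dB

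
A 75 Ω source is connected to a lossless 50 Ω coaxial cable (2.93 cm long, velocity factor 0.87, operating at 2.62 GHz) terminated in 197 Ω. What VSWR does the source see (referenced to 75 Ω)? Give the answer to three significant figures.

VSWR ≈ 5.67

λ = v/f = 0.87·c / 2.62 GHz = 0.0996 m
βl = 2π·l/λ = 2π × 0.294 = 106°
tan(βl) = -3.51
Z_in = Z_0·(Z_L + jZ_0·tanβl)/(Z_0 + jZ_L·tanβl) = 13.6 + j13.2 Ω
Γ_s = (Z_in − Z_s)/(Z_in + Z_s) = (-61.4 + j13.2)/(88.6 + j13.2), |Γ_s| = 0.7
VSWR = (1 + |Γ_s|)/(1 − |Γ_s|)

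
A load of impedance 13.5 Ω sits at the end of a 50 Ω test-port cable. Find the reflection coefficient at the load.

Γ = -0.575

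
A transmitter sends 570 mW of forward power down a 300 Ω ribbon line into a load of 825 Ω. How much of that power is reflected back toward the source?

Γ = (825 − 300)/(825 + 300) = 0.467
|Γ|² = 0.218
P_refl = |Γ|²·P_inc = 124 mW, P_del = (1 − |Γ|²)·P_inc = 446 mW

P_reflected ≈ 124 mW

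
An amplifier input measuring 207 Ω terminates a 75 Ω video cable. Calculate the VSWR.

VSWR ≈ 2.76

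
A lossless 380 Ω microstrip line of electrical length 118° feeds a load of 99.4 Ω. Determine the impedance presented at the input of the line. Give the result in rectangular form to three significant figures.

tan(βl) = tan(118°) = -1.88
Z_in = Z_0·(Z_L + jZ_0·tanβl)/(Z_0 + jZ_L·tanβl)
     = 380·(99.4 − j715)/(380 − j187)

Z_in ≈ 363 − j536 Ω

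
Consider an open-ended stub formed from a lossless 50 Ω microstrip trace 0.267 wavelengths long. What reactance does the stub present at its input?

X_in ≈ 5.36 Ω (inductive)

βl = 2π × 0.267 = 96.1°
tan(βl) = -9.33
For an open-ended stub, Z_in = −jZ_0·cot(βl) = −jZ_0/tan(βl)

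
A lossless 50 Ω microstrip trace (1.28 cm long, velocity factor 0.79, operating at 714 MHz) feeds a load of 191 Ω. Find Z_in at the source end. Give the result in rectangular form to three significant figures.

Z_in ≈ 107 − j88.8 Ω

λ = v/f = 0.79·c / 714 MHz = 0.332 m
βl = 2π·l/λ = 2π × 0.0386 = 13.9°
tan(βl) = tan(13.9°) = 0.247
Z_in = Z_0·(Z_L + jZ_0·tanβl)/(Z_0 + jZ_L·tanβl)
     = 50·(191 + j12.4)/(50 + j47.2)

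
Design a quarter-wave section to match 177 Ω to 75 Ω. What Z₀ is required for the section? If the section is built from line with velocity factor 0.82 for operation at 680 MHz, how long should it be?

Z_qwt ≈ 115 Ω; length ≈ 9.04 cm

Z_qwt = √(Z_0·R_L) = √(75 × 177) = √13280
λ = 0.82·c/f = 0.362 m, so l = λ/4 = 0.0904 m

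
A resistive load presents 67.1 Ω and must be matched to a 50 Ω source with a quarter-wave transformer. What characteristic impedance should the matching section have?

Z_qwt = √(Z_0·R_L) = √(50 × 67.1) = √3355

Z_qwt ≈ 57.9 Ω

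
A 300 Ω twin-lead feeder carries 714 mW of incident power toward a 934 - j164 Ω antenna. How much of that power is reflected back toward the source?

|Γ| = |(634 − j164)/(1234 − j164)| = 0.526
|Γ|² = 0.277
P_refl = |Γ|²·P_inc = 198 mW, P_del = (1 − |Γ|²)·P_inc = 516 mW

P_reflected ≈ 198 mW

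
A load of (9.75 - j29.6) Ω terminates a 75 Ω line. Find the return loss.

RL ≈ 1.96 dB

Γ = (-65.25 − j29.6)/(84.75 − j29.6), |Γ| = 0.798
RL = −20·log₁₀|Γ| = −20·log₁₀(0.798)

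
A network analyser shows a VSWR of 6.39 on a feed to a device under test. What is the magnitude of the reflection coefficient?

|Γ| ≈ 0.729

|Γ| = (S − 1)/(S + 1) = (6.39 − 1)/(6.39 + 1) = 5.39/7.39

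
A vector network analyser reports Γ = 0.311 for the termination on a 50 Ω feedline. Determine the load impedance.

Z_L = Z_0·(1 + Γ)/(1 − Γ) = 50·(1.31)/(0.689)

Z_L ≈ 95.1 Ω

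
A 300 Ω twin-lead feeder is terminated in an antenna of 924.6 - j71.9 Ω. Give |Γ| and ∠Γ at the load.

Γ = (Z_L − Z_0)/(Z_L + Z_0) = (624.6 − j71.9)/(1225 − j71.9)
|Γ| = 629/1230 = 0.513

Γ ≈ 0.513 ∠ -3.21°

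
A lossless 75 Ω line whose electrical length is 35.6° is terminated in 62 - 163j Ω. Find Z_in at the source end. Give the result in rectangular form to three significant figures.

tan(βl) = tan(35.6°) = 0.716
Z_in = Z_0·(Z_L + jZ_0·tanβl)/(Z_0 + jZ_L·tanβl)
     = 75·(62 − j109)/(192 + j44.4)

Z_in ≈ 13.6 − j45.9 Ω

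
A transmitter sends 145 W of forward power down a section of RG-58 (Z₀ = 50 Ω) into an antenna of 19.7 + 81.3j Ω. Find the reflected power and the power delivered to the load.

P_reflected ≈ 95.2 W; P_delivered ≈ 49.8 W

|Γ| = |(-30.3 + j81.3)/(69.7 + j81.3)| = 0.81
|Γ|² = 0.656
P_refl = |Γ|²·P_inc = 95.2 W, P_del = (1 − |Γ|²)·P_inc = 49.8 W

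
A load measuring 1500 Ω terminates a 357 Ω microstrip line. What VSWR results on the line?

Γ = (1500 − 357)/(1500 + 357) = 0.616
VSWR = (1 + 0.616)/(1 − 0.616)

VSWR ≈ 4.2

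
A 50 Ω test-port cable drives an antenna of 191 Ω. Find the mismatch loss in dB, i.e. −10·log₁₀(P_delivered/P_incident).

mismatch loss ≈ 1.82 dB

Γ = (191 − 50)/(191 + 50) = 0.585
|Γ|² = 0.342, so P_del/P_inc = 1 − |Γ|² = 0.658
ML = −10·log₁₀(1 − |Γ|²)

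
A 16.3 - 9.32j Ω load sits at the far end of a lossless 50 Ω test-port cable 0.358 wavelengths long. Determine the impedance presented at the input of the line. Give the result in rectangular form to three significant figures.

Z_in ≈ 54.8 − j63.9 Ω

βl = 2π × 0.358 = 129°
tan(βl) = tan(129°) = -1.24
Z_in = Z_0·(Z_L + jZ_0·tanβl)/(Z_0 + jZ_L·tanβl)
     = 50·(16.3 − j71.3)/(38.4 − j20.2)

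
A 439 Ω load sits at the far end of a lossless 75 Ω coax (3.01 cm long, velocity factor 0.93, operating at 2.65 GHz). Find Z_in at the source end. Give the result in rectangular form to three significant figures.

λ = v/f = 0.93·c / 2.65 GHz = 0.105 m
βl = 2π·l/λ = 2π × 0.286 = 103°
tan(βl) = tan(103°) = -4.36
Z_in = Z_0·(Z_L + jZ_0·tanβl)/(Z_0 + jZ_L·tanβl)
     = 75·(439 − j327)/(75 − j1910)

Z_in ≈ 13.5 + j16.7 Ω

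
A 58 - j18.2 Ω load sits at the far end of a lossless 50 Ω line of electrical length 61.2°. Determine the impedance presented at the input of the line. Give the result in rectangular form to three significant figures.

Z_in ≈ 34.6 − j0.203 Ω

tan(βl) = tan(61.2°) = 1.82
Z_in = Z_0·(Z_L + jZ_0·tanβl)/(Z_0 + jZ_L·tanβl)
     = 50·(58 + j72.7)/(83.1 + j106)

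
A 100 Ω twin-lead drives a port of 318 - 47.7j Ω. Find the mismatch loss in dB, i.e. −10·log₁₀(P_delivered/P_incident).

Γ = (218 − j47.7)/(418 − j47.7), |Γ| = 0.53
|Γ|² = 0.281, so P_del/P_inc = 1 − |Γ|² = 0.719
ML = −10·log₁₀(1 − |Γ|²)

mismatch loss ≈ 1.43 dB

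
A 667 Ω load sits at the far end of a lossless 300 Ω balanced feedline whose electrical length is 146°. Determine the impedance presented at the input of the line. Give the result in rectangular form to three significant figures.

tan(βl) = tan(146°) = -0.675
Z_in = Z_0·(Z_L + jZ_0·tanβl)/(Z_0 + jZ_L·tanβl)
     = 300·(667 − j202)/(300 − j450)

Z_in ≈ 299 + j246 Ω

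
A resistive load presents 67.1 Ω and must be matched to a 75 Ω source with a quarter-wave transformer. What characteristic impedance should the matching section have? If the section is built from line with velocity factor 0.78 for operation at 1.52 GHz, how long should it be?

Z_qwt ≈ 70.9 Ω; length ≈ 3.85 cm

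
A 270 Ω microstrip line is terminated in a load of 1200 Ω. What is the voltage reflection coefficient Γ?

Γ = (Z_L − Z_0)/(Z_L + Z_0) = (1200 − 270)/(1200 + 270) = 930/1470

Γ = 0.633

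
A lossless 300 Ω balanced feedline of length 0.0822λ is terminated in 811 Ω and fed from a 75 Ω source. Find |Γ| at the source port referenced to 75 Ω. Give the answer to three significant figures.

βl = 2π × 0.0822 = 29.6°
tan(βl) = 0.568
Z_in = Z_0·(Z_L + jZ_0·tanβl)/(Z_0 + jZ_L·tanβl) = 320 − j320 Ω
Γ_s = (Z_in − Z_s)/(Z_in + Z_s) = (245 − j320)/(395 − j320), |Γ_s| = 0.793

|Γ| ≈ 0.793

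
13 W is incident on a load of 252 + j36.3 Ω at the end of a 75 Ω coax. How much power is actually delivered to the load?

|Γ| = |(177 + j36.3)/(327 + j36.3)| = 0.549
|Γ|² = 0.302
P_refl = |Γ|²·P_inc = 3.92 W, P_del = (1 − |Γ|²)·P_inc = 9.08 W

P_delivered ≈ 9.08 W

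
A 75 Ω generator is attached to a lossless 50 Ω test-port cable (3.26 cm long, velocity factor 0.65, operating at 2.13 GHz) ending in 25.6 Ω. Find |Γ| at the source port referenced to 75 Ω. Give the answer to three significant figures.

λ = v/f = 0.65·c / 2.13 GHz = 0.0915 m
βl = 2π·l/λ = 2π × 0.356 = 128°
tan(βl) = -1.27
Z_in = Z_0·(Z_L + jZ_0·tanβl)/(Z_0 + jZ_L·tanβl) = 47 − j32.9 Ω
Γ_s = (Z_in − Z_s)/(Z_in + Z_s) = (-28 − j32.9)/(122 − j32.9), |Γ_s| = 0.342

|Γ| ≈ 0.342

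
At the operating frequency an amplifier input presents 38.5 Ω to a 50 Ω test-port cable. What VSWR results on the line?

VSWR ≈ 1.3

Γ = (38.5 − 50)/(38.5 + 50) = -0.13
VSWR = (1 + 0.13)/(1 − 0.13)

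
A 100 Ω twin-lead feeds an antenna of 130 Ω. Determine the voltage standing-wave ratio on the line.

For a purely resistive load, VSWR = R_L/Z_0 or Z_0/R_L (whichever > 1) = 130/100

VSWR ≈ 1.3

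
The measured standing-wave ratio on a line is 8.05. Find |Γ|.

|Γ| = (S − 1)/(S + 1) = (8.05 − 1)/(8.05 + 1) = 7.05/9.05

|Γ| ≈ 0.779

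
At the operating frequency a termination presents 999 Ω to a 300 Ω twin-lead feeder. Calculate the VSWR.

For a purely resistive load, VSWR = R_L/Z_0 or Z_0/R_L (whichever > 1) = 999/300

VSWR ≈ 3.33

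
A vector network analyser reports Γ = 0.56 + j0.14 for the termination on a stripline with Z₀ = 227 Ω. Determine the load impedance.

Z_L ≈ 710 + j298 Ω

Z_L = Z_0·(1 + Γ)/(1 − Γ) = 227·(1.56 + j0.14)/(0.44 − j0.14)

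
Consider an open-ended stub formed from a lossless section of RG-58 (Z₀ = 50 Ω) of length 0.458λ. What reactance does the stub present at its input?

X_in ≈ 185 Ω (inductive)

βl = 2π × 0.458 = 165°
tan(βl) = -0.27
For an open-ended stub, Z_in = −jZ_0·cot(βl) = −jZ_0/tan(βl)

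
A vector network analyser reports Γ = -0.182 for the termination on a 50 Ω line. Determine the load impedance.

Z_L ≈ 34.6 Ω

Z_L = Z_0·(1 + Γ)/(1 − Γ) = 50·(0.818)/(1.18)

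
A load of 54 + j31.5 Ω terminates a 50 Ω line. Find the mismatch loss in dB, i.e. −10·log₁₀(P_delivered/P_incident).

Γ = (4 + j31.5)/(104 + j31.5), |Γ| = 0.292
|Γ|² = 0.0854, so P_del/P_inc = 1 − |Γ|² = 0.915
ML = −10·log₁₀(1 − |Γ|²)

mismatch loss ≈ 0.388 dB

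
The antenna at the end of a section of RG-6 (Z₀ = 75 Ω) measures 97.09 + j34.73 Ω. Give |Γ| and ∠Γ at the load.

Γ = (Z_L − Z_0)/(Z_L + Z_0) = (22.09 + j34.73)/(172.1 + j34.73)
|Γ| = 41.2/176 = 0.234

Γ ≈ 0.234 ∠ 46.1°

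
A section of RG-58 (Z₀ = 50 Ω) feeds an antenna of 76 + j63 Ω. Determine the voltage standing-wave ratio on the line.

VSWR ≈ 2.87

Γ = (Z_L − Z_0)/(Z_L + Z_0) = (26 + j63)/(126 + j63)
|Γ| = 68.2/141 = 0.484
VSWR = (1 + |Γ|)/(1 − |Γ|) = 1.48/0.516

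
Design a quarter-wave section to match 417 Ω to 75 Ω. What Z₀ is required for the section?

Z_qwt ≈ 177 Ω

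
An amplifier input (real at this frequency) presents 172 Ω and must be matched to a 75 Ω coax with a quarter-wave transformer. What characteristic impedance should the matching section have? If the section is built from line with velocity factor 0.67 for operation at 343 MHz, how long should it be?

Z_qwt ≈ 114 Ω; length ≈ 14.7 cm

Z_qwt = √(Z_0·R_L) = √(75 × 172) = √12900
λ = 0.67·c/f = 0.586 m, so l = λ/4 = 0.147 m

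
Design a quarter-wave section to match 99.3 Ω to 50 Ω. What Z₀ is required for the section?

Z_qwt ≈ 70.5 Ω

Z_qwt = √(Z_0·R_L) = √(50 × 99.3) = √4965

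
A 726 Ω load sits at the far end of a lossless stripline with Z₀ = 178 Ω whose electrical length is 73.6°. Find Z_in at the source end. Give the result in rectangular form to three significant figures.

tan(βl) = tan(73.6°) = 3.4
Z_in = Z_0·(Z_L + jZ_0·tanβl)/(Z_0 + jZ_L·tanβl)
     = 178·(726 + j605)/(178 + j2470)

Z_in ≈ 47.2 − j49 Ω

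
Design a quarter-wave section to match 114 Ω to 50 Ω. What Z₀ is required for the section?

Z_qwt ≈ 75.5 Ω

Z_qwt = √(Z_0·R_L) = √(50 × 114) = √5700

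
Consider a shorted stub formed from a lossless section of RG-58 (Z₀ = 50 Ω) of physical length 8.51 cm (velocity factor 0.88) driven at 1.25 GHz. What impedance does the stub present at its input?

λ = v/f = 0.88·c / 1.25 GHz = 0.211 m
βl = 2π·l/λ = 2π × 0.403 = 145°
tan(βl) = -0.699
For a shorted stub, Z_in = jZ_0·tan(βl)

Z_in ≈ −j34.9 Ω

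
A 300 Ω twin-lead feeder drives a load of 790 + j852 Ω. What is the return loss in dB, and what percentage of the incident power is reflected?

RL ≈ 2.97 dB; 50.5% of incident power reflected

Γ = (490 + j852)/(1090 + j852), |Γ| = 0.71
RL = −20·log₁₀(0.71) = 2.97 dB
P_refl/P_inc = |Γ|² = 0.505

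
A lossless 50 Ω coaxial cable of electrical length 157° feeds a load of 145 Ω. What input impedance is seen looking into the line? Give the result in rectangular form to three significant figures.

tan(βl) = tan(157°) = -0.424
Z_in = Z_0·(Z_L + jZ_0·tanβl)/(Z_0 + jZ_L·tanβl)
     = 50·(145 − j21.2)/(50 − j61.5)

Z_in ≈ 68 + j62.5 Ω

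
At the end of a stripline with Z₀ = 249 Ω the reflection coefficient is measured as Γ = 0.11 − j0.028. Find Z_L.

Z_L = Z_0·(1 + Γ)/(1 − Γ) = 249·(1.11 − j0.028)/(0.89 + j0.028)

Z_L ≈ 310 − j17.6 Ω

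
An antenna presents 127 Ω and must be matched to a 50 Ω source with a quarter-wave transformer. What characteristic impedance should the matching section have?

Z_qwt = √(Z_0·R_L) = √(50 × 127) = √6350

Z_qwt ≈ 79.7 Ω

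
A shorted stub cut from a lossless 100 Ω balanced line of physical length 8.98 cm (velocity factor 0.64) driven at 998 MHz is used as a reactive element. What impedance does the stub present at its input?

λ = v/f = 0.64·c / 998 MHz = 0.192 m
βl = 2π·l/λ = 2π × 0.467 = 168°
tan(βl) = -0.212
For a shorted stub, Z_in = jZ_0·tan(βl)

Z_in ≈ −j21.2 Ω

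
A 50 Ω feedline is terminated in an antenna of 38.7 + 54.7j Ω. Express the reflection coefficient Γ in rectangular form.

Γ ≈ 0.183 + j0.504

Γ = (Z_L − Z_0)/(Z_L + Z_0) = (-11.3 + j54.7)/(88.7 + j54.7)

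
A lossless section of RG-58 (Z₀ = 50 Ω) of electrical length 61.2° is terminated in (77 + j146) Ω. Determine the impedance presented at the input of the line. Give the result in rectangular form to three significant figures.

Z_in ≈ 12.6 − j46.8 Ω

tan(βl) = tan(61.2°) = 1.82
Z_in = Z_0·(Z_L + jZ_0·tanβl)/(Z_0 + jZ_L·tanβl)
     = 50·(77 + j237)/(-216 + j140)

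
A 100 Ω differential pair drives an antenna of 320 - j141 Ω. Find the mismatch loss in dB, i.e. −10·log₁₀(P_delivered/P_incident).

mismatch loss ≈ 1.86 dB

Γ = (220 − j141)/(420 − j141), |Γ| = 0.59
|Γ|² = 0.348, so P_del/P_inc = 1 − |Γ|² = 0.652
ML = −10·log₁₀(1 − |Γ|²)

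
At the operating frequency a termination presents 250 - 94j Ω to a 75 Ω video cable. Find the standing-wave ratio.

VSWR ≈ 3.84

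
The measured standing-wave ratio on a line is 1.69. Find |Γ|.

|Γ| ≈ 0.257

|Γ| = (S − 1)/(S + 1) = (1.69 − 1)/(1.69 + 1) = 0.69/2.69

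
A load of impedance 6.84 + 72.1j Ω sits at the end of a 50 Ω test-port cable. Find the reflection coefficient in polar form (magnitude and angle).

Γ ≈ 0.915 ∠ 69.2°

Γ = (Z_L − Z_0)/(Z_L + Z_0) = (-43.16 + j72.1)/(56.84 + j72.1)
|Γ| = 84/91.8 = 0.915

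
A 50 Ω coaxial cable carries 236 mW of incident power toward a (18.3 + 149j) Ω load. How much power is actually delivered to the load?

|Γ| = |(-31.7 + j149)/(68.3 + j149)| = 0.929
|Γ|² = 0.864
P_refl = |Γ|²·P_inc = 204 mW, P_del = (1 − |Γ|²)·P_inc = 32.2 mW

P_delivered ≈ 32.2 mW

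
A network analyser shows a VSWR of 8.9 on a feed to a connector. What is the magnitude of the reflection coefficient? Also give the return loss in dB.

|Γ| ≈ 0.798; return loss ≈ 1.96 dB

|Γ| = (S − 1)/(S + 1) = (8.9 − 1)/(8.9 + 1) = 7.9/9.9
RL = −20·log₁₀|Γ| = −20·log₁₀(0.798)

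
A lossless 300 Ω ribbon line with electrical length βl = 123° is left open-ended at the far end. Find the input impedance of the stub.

tan(βl) = -1.54
For an open-ended stub, Z_in = −jZ_0·cot(βl) = −jZ_0/tan(βl)

Z_in ≈ +j195 Ω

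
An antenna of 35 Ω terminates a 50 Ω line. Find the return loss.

Γ = (35 − 50)/(35 + 50) = -0.176
RL = −20·log₁₀|Γ| = −20·log₁₀(0.176)

RL ≈ 15.1 dB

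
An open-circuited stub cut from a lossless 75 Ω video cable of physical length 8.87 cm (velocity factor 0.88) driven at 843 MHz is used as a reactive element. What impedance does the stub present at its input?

Z_in ≈ +j15.9 Ω

λ = v/f = 0.88·c / 843 MHz = 0.313 m
βl = 2π·l/λ = 2π × 0.283 = 102°
tan(βl) = -4.72
For an open-circuited stub, Z_in = −jZ_0·cot(βl) = −jZ_0/tan(βl)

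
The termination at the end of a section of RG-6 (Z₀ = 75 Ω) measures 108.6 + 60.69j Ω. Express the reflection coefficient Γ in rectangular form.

Γ = (Z_L − Z_0)/(Z_L + Z_0) = (33.6 + j60.69)/(183.6 + j60.69)

Γ ≈ 0.263 + j0.243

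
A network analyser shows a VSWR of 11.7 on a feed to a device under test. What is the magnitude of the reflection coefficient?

|Γ| = (S − 1)/(S + 1) = (11.7 − 1)/(11.7 + 1) = 10.7/12.7

|Γ| ≈ 0.843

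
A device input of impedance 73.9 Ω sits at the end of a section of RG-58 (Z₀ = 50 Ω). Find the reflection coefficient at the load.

Γ = 0.193

Γ = (Z_L − Z_0)/(Z_L + Z_0) = (73.9 − 50)/(73.9 + 50) = 23.9/123.9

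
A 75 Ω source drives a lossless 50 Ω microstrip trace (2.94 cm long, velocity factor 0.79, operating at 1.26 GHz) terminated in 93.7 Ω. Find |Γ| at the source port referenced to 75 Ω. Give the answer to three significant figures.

|Γ| ≈ 0.413

λ = v/f = 0.79·c / 1.26 GHz = 0.188 m
βl = 2π·l/λ = 2π × 0.156 = 56.3°
tan(βl) = 1.5
Z_in = Z_0·(Z_L + jZ_0·tanβl)/(Z_0 + jZ_L·tanβl) = 34.2 − j21.2 Ω
Γ_s = (Z_in − Z_s)/(Z_in + Z_s) = (-40.8 − j21.2)/(109 − j21.2), |Γ_s| = 0.413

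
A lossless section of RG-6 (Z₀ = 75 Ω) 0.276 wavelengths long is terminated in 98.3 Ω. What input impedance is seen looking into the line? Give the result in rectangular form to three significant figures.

Z_in ≈ 57.9 + j5.09 Ω

βl = 2π × 0.276 = 99.4°
tan(βl) = tan(99.4°) = -6.07
Z_in = Z_0·(Z_L + jZ_0·tanβl)/(Z_0 + jZ_L·tanβl)
     = 75·(98.3 − j455)/(75 − j596)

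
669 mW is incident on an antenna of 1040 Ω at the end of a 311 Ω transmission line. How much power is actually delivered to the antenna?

P_delivered ≈ 474 mW

Γ = (1040 − 311)/(1040 + 311) = 0.54
|Γ|² = 0.291
P_refl = |Γ|²·P_inc = 195 mW, P_del = (1 − |Γ|²)·P_inc = 474 mW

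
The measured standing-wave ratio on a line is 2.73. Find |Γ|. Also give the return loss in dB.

|Γ| ≈ 0.464; return loss ≈ 6.67 dB

|Γ| = (S − 1)/(S + 1) = (2.73 − 1)/(2.73 + 1) = 1.73/3.73
RL = −20·log₁₀|Γ| = −20·log₁₀(0.464)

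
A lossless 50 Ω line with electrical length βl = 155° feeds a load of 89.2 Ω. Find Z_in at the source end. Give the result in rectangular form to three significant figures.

Z_in ≈ 64.2 + j30.1 Ω

tan(βl) = tan(155°) = -0.466
Z_in = Z_0·(Z_L + jZ_0·tanβl)/(Z_0 + jZ_L·tanβl)
     = 50·(89.2 − j23.3)/(50 − j41.6)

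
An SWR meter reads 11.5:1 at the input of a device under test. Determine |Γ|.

|Γ| ≈ 0.84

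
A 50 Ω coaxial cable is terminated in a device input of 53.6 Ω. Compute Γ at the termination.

Γ = (Z_L − Z_0)/(Z_L + Z_0) = (53.6 − 50)/(53.6 + 50) = 3.6/103.6

Γ = 0.0347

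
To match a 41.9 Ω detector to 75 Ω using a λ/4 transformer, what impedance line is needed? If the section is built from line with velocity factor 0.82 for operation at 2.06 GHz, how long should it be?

Z_qwt = √(Z_0·R_L) = √(75 × 41.9) = √3142
λ = 0.82·c/f = 0.119 m, so l = λ/4 = 0.0299 m

Z_qwt ≈ 56.1 Ω; length ≈ 2.99 cm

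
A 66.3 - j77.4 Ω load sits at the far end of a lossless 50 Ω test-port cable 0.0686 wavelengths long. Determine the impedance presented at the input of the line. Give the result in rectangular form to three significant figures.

Z_in ≈ 24.3 − j40.4 Ω

βl = 2π × 0.0686 = 24.7°
tan(βl) = tan(24.7°) = 0.46
Z_in = Z_0·(Z_L + jZ_0·tanβl)/(Z_0 + jZ_L·tanβl)
     = 50·(66.3 − j54.4)/(85.6 + j30.5)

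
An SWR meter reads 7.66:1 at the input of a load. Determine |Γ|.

|Γ| = (S − 1)/(S + 1) = (7.66 − 1)/(7.66 + 1) = 6.66/8.66

|Γ| ≈ 0.769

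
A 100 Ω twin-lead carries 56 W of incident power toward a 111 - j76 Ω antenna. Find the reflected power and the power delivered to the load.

P_reflected ≈ 6.57 W; P_delivered ≈ 49.4 W

|Γ| = |(11 − j76)/(211 − j76)| = 0.342
|Γ|² = 0.117
P_refl = |Γ|²·P_inc = 6.57 W, P_del = (1 − |Γ|²)·P_inc = 49.4 W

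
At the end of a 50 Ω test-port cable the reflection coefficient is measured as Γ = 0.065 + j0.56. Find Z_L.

Z_L ≈ 28.7 + j47.1 Ω

Z_L = Z_0·(1 + Γ)/(1 − Γ) = 50·(1.06 + j0.56)/(0.935 − j0.56)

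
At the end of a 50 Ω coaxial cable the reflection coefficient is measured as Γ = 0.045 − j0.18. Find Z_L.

Z_L = Z_0·(1 + Γ)/(1 − Γ) = 50·(1.04 − j0.18)/(0.955 + j0.18)

Z_L ≈ 51.1 − j19.1 Ω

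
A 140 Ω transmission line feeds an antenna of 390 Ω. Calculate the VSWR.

VSWR ≈ 2.79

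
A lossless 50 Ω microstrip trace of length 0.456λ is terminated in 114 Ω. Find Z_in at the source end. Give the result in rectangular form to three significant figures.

βl = 2π × 0.456 = 164°
tan(βl) = tan(164°) = -0.284
Z_in = Z_0·(Z_L + jZ_0·tanβl)/(Z_0 + jZ_L·tanβl)
     = 50·(114 − j14.2)/(50 − j32.3)

Z_in ≈ 86.8 + j42 Ω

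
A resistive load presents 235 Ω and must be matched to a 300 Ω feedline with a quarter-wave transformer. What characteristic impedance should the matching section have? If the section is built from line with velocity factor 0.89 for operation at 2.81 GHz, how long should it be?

Z_qwt ≈ 266 Ω; length ≈ 2.38 cm

Z_qwt = √(Z_0·R_L) = √(300 × 235) = √70500
λ = 0.89·c/f = 0.095 m, so l = λ/4 = 0.0238 m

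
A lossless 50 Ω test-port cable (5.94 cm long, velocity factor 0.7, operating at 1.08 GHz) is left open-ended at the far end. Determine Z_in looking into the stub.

Z_in ≈ +j18.2 Ω

λ = v/f = 0.7·c / 1.08 GHz = 0.194 m
βl = 2π·l/λ = 2π × 0.305 = 110°
tan(βl) = -2.75
For an open-ended stub, Z_in = −jZ_0·cot(βl) = −jZ_0/tan(βl)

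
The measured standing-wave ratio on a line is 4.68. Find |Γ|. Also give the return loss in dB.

|Γ| = (S − 1)/(S + 1) = (4.68 − 1)/(4.68 + 1) = 3.68/5.68
RL = −20·log₁₀|Γ| = −20·log₁₀(0.648)

|Γ| ≈ 0.648; return loss ≈ 3.77 dB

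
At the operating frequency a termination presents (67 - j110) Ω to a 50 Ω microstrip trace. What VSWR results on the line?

VSWR ≈ 5.52

Γ = (Z_L − Z_0)/(Z_L + Z_0) = (17 − j110)/(117 − j110)
|Γ| = 111/161 = 0.693
VSWR = (1 + |Γ|)/(1 − |Γ|) = 1.69/0.307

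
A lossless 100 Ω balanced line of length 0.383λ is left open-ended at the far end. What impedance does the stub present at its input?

Z_in ≈ +j111 Ω

βl = 2π × 0.383 = 138°
tan(βl) = -0.904
For an open-ended stub, Z_in = −jZ_0·cot(βl) = −jZ_0/tan(βl)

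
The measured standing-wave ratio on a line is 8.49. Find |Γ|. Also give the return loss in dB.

|Γ| ≈ 0.789; return loss ≈ 2.06 dB

|Γ| = (S − 1)/(S + 1) = (8.49 − 1)/(8.49 + 1) = 7.49/9.49
RL = −20·log₁₀|Γ| = −20·log₁₀(0.789)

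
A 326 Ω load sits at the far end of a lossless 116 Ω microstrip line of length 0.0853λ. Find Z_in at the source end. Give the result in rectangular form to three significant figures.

Z_in ≈ 116 − j126 Ω

βl = 2π × 0.0853 = 30.7°
tan(βl) = tan(30.7°) = 0.594
Z_in = Z_0·(Z_L + jZ_0·tanβl)/(Z_0 + jZ_L·tanβl)
     = 116·(326 + j68.9)/(116 + j194)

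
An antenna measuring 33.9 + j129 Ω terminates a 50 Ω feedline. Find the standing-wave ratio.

VSWR ≈ 11.9

Γ = (Z_L − Z_0)/(Z_L + Z_0) = (-16.1 + j129)/(83.9 + j129)
|Γ| = 130/154 = 0.845
VSWR = (1 + |Γ|)/(1 − |Γ|) = 1.84/0.155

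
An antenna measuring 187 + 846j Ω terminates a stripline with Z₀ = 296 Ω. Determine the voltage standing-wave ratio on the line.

Γ = (Z_L − Z_0)/(Z_L + Z_0) = (-109 + j846)/(483 + j846)
|Γ| = 853/974 = 0.876
VSWR = (1 + |Γ|)/(1 − |Γ|) = 1.88/0.124

VSWR ≈ 15.1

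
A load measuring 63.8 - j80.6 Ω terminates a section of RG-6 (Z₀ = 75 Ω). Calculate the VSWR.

VSWR ≈ 3.06

Γ = (Z_L − Z_0)/(Z_L + Z_0) = (-11.2 − j80.6)/(138.8 − j80.6)
|Γ| = 81.4/161 = 0.507
VSWR = (1 + |Γ|)/(1 − |Γ|) = 1.51/0.493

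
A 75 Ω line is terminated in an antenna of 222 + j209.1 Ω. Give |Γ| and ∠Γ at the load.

Γ = (Z_L − Z_0)/(Z_L + Z_0) = (147 + j209.1)/(297 + j209.1)
|Γ| = 256/363 = 0.704

Γ ≈ 0.704 ∠ 19.7°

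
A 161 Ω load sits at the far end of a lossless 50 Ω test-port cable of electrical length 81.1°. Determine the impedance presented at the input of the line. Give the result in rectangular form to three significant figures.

tan(βl) = tan(81.1°) = 6.39
Z_in = Z_0·(Z_L + jZ_0·tanβl)/(Z_0 + jZ_L·tanβl)
     = 50·(161 + j319)/(50 + j1030)

Z_in ≈ 15.9 − j7.06 Ω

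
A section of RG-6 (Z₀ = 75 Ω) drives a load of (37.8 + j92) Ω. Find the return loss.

Γ = (-37.2 + j92)/(112.8 + j92), |Γ| = 0.682
RL = −20·log₁₀|Γ| = −20·log₁₀(0.682)

RL ≈ 3.33 dB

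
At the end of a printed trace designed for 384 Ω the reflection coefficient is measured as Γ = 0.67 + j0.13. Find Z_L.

Z_L = Z_0·(1 + Γ)/(1 − Γ) = 384·(1.67 + j0.13)/(0.33 − j0.13)

Z_L ≈ 1630 + j794 Ω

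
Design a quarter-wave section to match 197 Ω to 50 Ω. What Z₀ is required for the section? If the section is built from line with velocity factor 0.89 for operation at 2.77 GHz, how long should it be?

Z_qwt ≈ 99.2 Ω; length ≈ 2.41 cm

Z_qwt = √(Z_0·R_L) = √(50 × 197) = √9850
λ = 0.89·c/f = 0.0964 m, so l = λ/4 = 0.0241 m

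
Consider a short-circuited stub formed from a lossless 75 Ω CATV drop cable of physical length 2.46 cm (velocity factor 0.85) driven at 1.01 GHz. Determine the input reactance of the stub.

λ = v/f = 0.85·c / 1.01 GHz = 0.252 m
βl = 2π·l/λ = 2π × 0.0974 = 35.1°
tan(βl) = 0.702
For a short-circuited stub, Z_in = jZ_0·tan(βl)

X_in ≈ 52.7 Ω (inductive)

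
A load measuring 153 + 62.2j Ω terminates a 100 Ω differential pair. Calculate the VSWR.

VSWR ≈ 1.91

Γ = (Z_L − Z_0)/(Z_L + Z_0) = (53 + j62.2)/(253 + j62.2)
|Γ| = 81.7/261 = 0.314
VSWR = (1 + |Γ|)/(1 − |Γ|) = 1.31/0.686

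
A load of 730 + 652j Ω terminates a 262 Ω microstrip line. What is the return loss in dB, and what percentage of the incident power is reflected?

RL ≈ 3.4 dB; 45.7% of incident power reflected

Γ = (468 + j652)/(992 + j652), |Γ| = 0.676
RL = −20·log₁₀(0.676) = 3.4 dB
P_refl/P_inc = |Γ|² = 0.457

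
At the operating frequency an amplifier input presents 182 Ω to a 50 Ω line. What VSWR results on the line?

VSWR ≈ 3.64

For a purely resistive load, VSWR = R_L/Z_0 or Z_0/R_L (whichever > 1) = 182/50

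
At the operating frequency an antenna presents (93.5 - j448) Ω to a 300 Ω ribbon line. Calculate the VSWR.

VSWR ≈ 10.6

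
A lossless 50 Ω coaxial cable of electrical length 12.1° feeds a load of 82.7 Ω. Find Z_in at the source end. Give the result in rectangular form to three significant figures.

Z_in ≈ 76.8 − j16.5 Ω

tan(βl) = tan(12.1°) = 0.214
Z_in = Z_0·(Z_L + jZ_0·tanβl)/(Z_0 + jZ_L·tanβl)
     = 50·(82.7 + j10.7)/(50 + j17.7)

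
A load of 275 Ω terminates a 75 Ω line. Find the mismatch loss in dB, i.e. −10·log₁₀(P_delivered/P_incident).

mismatch loss ≈ 1.72 dB

Γ = (275 − 75)/(275 + 75) = 0.571
|Γ|² = 0.327, so P_del/P_inc = 1 − |Γ|² = 0.673
ML = −10·log₁₀(1 − |Γ|²)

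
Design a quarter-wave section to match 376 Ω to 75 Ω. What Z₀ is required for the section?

Z_qwt = √(Z_0·R_L) = √(75 × 376) = √28200

Z_qwt ≈ 168 Ω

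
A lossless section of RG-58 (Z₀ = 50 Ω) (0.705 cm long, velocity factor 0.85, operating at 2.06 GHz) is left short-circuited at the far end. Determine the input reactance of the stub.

λ = v/f = 0.85·c / 2.06 GHz = 0.124 m
βl = 2π·l/λ = 2π × 0.057 = 20.5°
tan(βl) = 0.374
For a short-circuited stub, Z_in = jZ_0·tan(βl)

X_in ≈ 18.7 Ω (inductive)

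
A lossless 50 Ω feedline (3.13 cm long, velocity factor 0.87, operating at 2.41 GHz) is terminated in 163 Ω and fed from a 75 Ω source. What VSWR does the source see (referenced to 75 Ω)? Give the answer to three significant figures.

VSWR ≈ 4.74

λ = v/f = 0.87·c / 2.41 GHz = 0.108 m
βl = 2π·l/λ = 2π × 0.289 = 104°
tan(βl) = -4
Z_in = Z_0·(Z_L + jZ_0·tanβl)/(Z_0 + jZ_L·tanβl) = 16.2 + j11.3 Ω
Γ_s = (Z_in − Z_s)/(Z_in + Z_s) = (-58.8 + j11.3)/(91.2 + j11.3), |Γ_s| = 0.651
VSWR = (1 + |Γ_s|)/(1 − |Γ_s|)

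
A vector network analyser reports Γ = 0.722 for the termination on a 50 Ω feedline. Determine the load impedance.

Z_L = Z_0·(1 + Γ)/(1 − Γ) = 50·(1.72)/(0.278)

Z_L ≈ 310 Ω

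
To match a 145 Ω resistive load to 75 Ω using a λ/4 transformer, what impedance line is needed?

Z_qwt ≈ 104 Ω

Z_qwt = √(Z_0·R_L) = √(75 × 145) = √10880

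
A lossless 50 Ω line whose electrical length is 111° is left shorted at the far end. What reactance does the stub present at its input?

X_in ≈ -130 Ω (capacitive)

tan(βl) = -2.61
For a shorted stub, Z_in = jZ_0·tan(βl)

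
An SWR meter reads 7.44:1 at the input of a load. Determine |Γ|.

|Γ| = (S − 1)/(S + 1) = (7.44 − 1)/(7.44 + 1) = 6.44/8.44

|Γ| ≈ 0.763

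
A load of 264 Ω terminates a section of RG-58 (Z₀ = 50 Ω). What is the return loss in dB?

RL ≈ 3.33 dB

Γ = (264 − 50)/(264 + 50) = 0.682
RL = −20·log₁₀|Γ| = −20·log₁₀(0.682)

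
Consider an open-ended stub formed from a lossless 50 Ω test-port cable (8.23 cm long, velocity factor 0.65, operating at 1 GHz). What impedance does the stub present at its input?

Z_in ≈ +j93.8 Ω

λ = v/f = 0.65·c / 1 GHz = 0.195 m
βl = 2π·l/λ = 2π × 0.422 = 152°
tan(βl) = -0.533
For an open-ended stub, Z_in = −jZ_0·cot(βl) = −jZ_0/tan(βl)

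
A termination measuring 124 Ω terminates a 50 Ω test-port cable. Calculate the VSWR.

Γ = (124 − 50)/(124 + 50) = 0.425
VSWR = (1 + 0.425)/(1 − 0.425)

VSWR ≈ 2.48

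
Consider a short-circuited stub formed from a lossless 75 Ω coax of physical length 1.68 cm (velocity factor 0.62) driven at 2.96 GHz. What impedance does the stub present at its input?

λ = v/f = 0.62·c / 2.96 GHz = 0.0628 m
βl = 2π·l/λ = 2π × 0.267 = 96.2°
tan(βl) = -9.13
For a short-circuited stub, Z_in = jZ_0·tan(βl)

Z_in ≈ −j685 Ω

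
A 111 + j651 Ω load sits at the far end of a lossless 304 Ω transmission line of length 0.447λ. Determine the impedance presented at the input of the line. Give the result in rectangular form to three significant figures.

Z_in ≈ 40.8 + j317 Ω

βl = 2π × 0.447 = 161°
tan(βl) = tan(161°) = -0.346
Z_in = Z_0·(Z_L + jZ_0·tanβl)/(Z_0 + jZ_L·tanβl)
     = 304·(111 + j546)/(529 − j38.4)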